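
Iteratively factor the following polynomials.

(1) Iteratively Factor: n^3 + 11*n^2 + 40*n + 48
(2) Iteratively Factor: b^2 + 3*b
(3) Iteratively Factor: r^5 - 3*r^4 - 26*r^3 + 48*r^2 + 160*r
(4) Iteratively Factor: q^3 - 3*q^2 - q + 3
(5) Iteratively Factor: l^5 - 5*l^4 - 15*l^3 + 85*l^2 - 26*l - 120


(1) = (n + 4)*(n^2 + 7*n + 12) = (n + 3)*(n + 4)*(n + 4)
(2) = (b)*(b + 3)
(3) = (r + 2)*(r^4 - 5*r^3 - 16*r^2 + 80*r) = (r - 4)*(r + 2)*(r^3 - r^2 - 20*r) = (r - 4)*(r + 2)*(r + 4)*(r^2 - 5*r) = r*(r - 4)*(r + 2)*(r + 4)*(r - 5)
(4) = (q - 1)*(q^2 - 2*q - 3) = (q - 3)*(q - 1)*(q + 1)
(5) = (l + 1)*(l^4 - 6*l^3 - 9*l^2 + 94*l - 120) = (l - 3)*(l + 1)*(l^3 - 3*l^2 - 18*l + 40) = (l - 3)*(l + 1)*(l + 4)*(l^2 - 7*l + 10) = (l - 5)*(l - 3)*(l + 1)*(l + 4)*(l - 2)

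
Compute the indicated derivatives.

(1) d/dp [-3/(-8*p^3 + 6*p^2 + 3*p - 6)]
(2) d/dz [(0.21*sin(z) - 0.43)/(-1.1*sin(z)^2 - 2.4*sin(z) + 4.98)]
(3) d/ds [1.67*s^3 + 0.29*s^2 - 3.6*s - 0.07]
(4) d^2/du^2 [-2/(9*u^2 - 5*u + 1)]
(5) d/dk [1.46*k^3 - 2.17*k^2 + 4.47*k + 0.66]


(1) = 9*(-8*p^2 + 4*p + 1)/(8*p^3 - 6*p^2 - 3*p + 6)^2
(2) = (0.231*sin(z)^2 - 0.946*sin(z) + 0.0138)*cos(z)/(1.21*sin(z)^4 + 5.28*sin(z)^3 - 5.196*sin(z)^2 - 23.904*sin(z) + 24.8004)
(3) = 5.01*s^2 + 0.58*s - 3.6
(4) = 4*(81*u^2 - 45*u - (18*u - 5)^2 + 9)/(9*u^2 - 5*u + 1)^3
(5) = 4.38*k^2 - 4.34*k + 4.47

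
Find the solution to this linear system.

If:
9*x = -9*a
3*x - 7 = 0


Then:
a = -7/3
x = 7/3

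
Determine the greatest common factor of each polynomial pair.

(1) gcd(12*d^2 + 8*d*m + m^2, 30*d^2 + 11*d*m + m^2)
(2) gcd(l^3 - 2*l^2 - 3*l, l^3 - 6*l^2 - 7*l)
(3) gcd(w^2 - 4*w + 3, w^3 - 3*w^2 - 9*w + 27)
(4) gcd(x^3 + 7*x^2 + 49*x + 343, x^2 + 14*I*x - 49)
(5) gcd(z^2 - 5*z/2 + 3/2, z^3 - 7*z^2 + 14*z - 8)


(1) = 6*d + m
(2) = gcd(l*(l - 3)*(l + 1), l*(l - 7)*(l + 1)) = l^2 + l
(3) = gcd((w - 3)*(w - 1), (w - 3)^2*(w + 3)) = w - 3
(4) = gcd((x + 7)*(x - 7*I)*(x + 7*I), (x + 7*I)^2) = x + 7*I
(5) = gcd((z - 3/2)*(z - 1), (z - 4)*(z - 2)*(z - 1)) = z - 1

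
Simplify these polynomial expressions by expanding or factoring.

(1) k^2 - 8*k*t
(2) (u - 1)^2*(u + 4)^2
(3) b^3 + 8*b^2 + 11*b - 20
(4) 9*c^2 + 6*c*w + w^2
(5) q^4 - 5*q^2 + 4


(1) = k*(k - 8*t)
(2) = u^4 + 6*u^3 + u^2 - 24*u + 16
(3) = (b - 1)*(b + 4)*(b + 5)
(4) = (3*c + w)^2
(5) = (q - 2)*(q - 1)*(q + 1)*(q + 2)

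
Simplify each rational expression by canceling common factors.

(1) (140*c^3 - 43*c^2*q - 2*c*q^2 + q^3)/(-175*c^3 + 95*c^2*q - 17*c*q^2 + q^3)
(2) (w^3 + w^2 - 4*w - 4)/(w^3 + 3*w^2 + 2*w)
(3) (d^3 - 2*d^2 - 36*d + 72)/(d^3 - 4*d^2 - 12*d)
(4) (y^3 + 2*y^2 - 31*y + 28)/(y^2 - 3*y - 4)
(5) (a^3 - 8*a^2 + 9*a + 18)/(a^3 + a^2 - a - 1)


(1) = (-28*c^2 + 3*c*q + q^2)/(35*c^2 - 12*c*q + q^2)
(2) = (w - 2)/w
(3) = (d^2 + 4*d - 12)/(d^2 + 2*d)
(4) = (y^2 + 6*y - 7)/(y + 1)
(5) = (a^2 - 9*a + 18)/(a^2 - 1)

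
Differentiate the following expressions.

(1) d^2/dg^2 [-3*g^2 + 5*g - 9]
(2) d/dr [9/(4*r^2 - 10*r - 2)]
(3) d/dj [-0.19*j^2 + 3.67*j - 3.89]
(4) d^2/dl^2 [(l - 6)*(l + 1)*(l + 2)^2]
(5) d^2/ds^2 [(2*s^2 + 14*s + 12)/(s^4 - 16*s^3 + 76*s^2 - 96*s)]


(1) = -6
(2) = 9*(5 - 4*r)/(2*(-2*r^2 + 5*r + 1)^2)
(3) = 3.67 - 0.38*j
(4) = 12*l^2 - 6*l - 44
(5) = 4*(3*s^8 - 6*s^7 - 656*s^6 + 6108*s^5 - 14808*s^4 - 22544*s^3 + 131616*s^2 - 131328*s + 55296)/(s^3*(s^9 - 48*s^8 + 996*s^7 - 11680*s^6 + 84912*s^5 - 394752*s^4 + 1167040*s^3 - 2105856*s^2 + 2101248*s - 884736))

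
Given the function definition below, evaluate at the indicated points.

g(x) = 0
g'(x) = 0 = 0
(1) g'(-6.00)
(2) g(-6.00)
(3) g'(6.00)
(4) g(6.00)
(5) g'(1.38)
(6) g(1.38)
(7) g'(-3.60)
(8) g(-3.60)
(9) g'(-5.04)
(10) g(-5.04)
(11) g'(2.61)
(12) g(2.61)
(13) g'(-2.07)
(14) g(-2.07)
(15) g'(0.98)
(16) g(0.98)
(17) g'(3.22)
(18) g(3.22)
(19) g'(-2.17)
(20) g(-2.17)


(1) = 0.00
(2) = 0.00
(3) = 0.00
(4) = 0.00
(5) = 0.00
(6) = 0.00
(7) = 0.00
(8) = 0.00
(9) = 0.00
(10) = 0.00
(11) = 0.00
(12) = 0.00
(13) = 0.00
(14) = 0.00
(15) = 0.00
(16) = 0.00
(17) = 0.00
(18) = 0.00
(19) = 0.00
(20) = 0.00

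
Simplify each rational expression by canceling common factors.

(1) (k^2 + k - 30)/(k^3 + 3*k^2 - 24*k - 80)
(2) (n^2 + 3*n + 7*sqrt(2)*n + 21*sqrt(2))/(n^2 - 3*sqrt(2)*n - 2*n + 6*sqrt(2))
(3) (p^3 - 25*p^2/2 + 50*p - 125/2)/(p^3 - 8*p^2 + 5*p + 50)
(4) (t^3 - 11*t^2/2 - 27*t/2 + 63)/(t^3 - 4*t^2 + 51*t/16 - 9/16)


(1) = (k + 6)/(k^2 + 8*k + 16)
(2) = (n^2 + n*(3 + 7*sqrt(2)) + 21*sqrt(2))/(n^2 + n*(-3*sqrt(2) - 2) + 6*sqrt(2))
(3) = (2*p - 5)/(2*p + 4)
(4) = (16*t^2 - 40*t - 336)/(16*t^2 - 16*t + 3)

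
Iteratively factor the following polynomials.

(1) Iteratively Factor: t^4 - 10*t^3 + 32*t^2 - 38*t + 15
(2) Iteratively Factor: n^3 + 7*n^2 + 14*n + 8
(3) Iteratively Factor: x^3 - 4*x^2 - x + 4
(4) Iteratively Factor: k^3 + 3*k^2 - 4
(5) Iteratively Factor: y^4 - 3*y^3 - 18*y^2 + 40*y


(1) = (t - 1)*(t^3 - 9*t^2 + 23*t - 15) = (t - 3)*(t - 1)*(t^2 - 6*t + 5) = (t - 3)*(t - 1)^2*(t - 5)
(2) = (n + 4)*(n^2 + 3*n + 2) = (n + 1)*(n + 4)*(n + 2)
(3) = (x - 1)*(x^2 - 3*x - 4) = (x - 1)*(x + 1)*(x - 4)
(4) = (k + 2)*(k^2 + k - 2) = (k + 2)^2*(k - 1)
(5) = (y - 2)*(y^3 - y^2 - 20*y) = (y - 5)*(y - 2)*(y^2 + 4*y) = y*(y - 5)*(y - 2)*(y + 4)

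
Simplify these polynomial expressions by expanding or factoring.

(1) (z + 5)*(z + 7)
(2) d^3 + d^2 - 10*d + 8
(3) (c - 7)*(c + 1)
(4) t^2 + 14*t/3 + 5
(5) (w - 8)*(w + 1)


(1) = z^2 + 12*z + 35
(2) = (d - 2)*(d - 1)*(d + 4)
(3) = c^2 - 6*c - 7
(4) = (t + 5/3)*(t + 3)
(5) = w^2 - 7*w - 8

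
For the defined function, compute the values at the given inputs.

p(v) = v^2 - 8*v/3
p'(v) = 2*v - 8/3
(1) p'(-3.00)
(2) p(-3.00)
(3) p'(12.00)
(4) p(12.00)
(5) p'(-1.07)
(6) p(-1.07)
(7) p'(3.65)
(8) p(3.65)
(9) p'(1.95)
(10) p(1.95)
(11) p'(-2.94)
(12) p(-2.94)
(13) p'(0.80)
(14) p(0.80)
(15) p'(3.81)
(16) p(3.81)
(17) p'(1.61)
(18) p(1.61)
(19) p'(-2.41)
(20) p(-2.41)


(1) = -8.67
(2) = 17.00
(3) = 21.33
(4) = 112.00
(5) = -4.81
(6) = 4.00
(7) = 4.63
(8) = 3.59
(9) = 1.23
(10) = -1.40
(11) = -8.55
(12) = 16.48
(13) = -1.07
(14) = -1.49
(15) = 4.95
(16) = 4.36
(17) = 0.55
(18) = -1.70
(19) = -7.49
(20) = 12.23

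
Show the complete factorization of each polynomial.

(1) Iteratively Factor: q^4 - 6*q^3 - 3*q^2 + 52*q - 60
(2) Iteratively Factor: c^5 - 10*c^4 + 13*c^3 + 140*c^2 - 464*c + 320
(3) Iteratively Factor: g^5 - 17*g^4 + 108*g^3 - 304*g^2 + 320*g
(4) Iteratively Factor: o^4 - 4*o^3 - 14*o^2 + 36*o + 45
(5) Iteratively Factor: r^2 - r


(1) = (q + 3)*(q^3 - 9*q^2 + 24*q - 20) = (q - 2)*(q + 3)*(q^2 - 7*q + 10) = (q - 2)^2*(q + 3)*(q - 5)
(2) = (c - 4)*(c^4 - 6*c^3 - 11*c^2 + 96*c - 80) = (c - 4)*(c + 4)*(c^3 - 10*c^2 + 29*c - 20) = (c - 4)^2*(c + 4)*(c^2 - 6*c + 5) = (c - 4)^2*(c - 1)*(c + 4)*(c - 5)
(3) = (g - 4)*(g^4 - 13*g^3 + 56*g^2 - 80*g) = (g - 4)^2*(g^3 - 9*g^2 + 20*g) = (g - 4)^3*(g^2 - 5*g) = g*(g - 4)^3*(g - 5)
(4) = (o - 5)*(o^3 + o^2 - 9*o - 9) = (o - 5)*(o + 3)*(o^2 - 2*o - 3) = (o - 5)*(o - 3)*(o + 3)*(o + 1)
(5) = (r)*(r - 1)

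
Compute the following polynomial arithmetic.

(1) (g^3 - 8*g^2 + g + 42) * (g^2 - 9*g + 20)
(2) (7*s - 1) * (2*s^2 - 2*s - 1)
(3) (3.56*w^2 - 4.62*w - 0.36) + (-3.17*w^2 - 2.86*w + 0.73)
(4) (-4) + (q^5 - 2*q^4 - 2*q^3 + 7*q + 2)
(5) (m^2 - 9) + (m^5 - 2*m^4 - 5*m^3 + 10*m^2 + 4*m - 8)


(1) = g^5 - 17*g^4 + 93*g^3 - 127*g^2 - 358*g + 840
(2) = 14*s^3 - 16*s^2 - 5*s + 1
(3) = 0.39*w^2 - 7.48*w + 0.37
(4) = q^5 - 2*q^4 - 2*q^3 + 7*q - 2
(5) = m^5 - 2*m^4 - 5*m^3 + 11*m^2 + 4*m - 17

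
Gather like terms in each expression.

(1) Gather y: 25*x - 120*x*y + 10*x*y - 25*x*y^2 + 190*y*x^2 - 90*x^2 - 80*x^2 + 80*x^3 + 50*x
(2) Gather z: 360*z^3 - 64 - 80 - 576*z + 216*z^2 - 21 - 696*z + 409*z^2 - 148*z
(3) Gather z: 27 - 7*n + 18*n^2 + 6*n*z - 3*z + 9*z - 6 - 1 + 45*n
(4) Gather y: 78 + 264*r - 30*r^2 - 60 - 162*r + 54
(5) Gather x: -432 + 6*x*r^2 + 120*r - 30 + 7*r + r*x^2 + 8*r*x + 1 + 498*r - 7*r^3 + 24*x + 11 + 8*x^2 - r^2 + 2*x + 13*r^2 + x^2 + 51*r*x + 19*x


(1) = 80*x^3 - 170*x^2 - 25*x*y^2 + 75*x + y*(190*x^2 - 110*x)
(2) = 360*z^3 + 625*z^2 - 1420*z - 165
(3) = 18*n^2 + 38*n + z*(6*n + 6) + 20
(4) = -30*r^2 + 102*r + 72
(5) = -7*r^3 + 12*r^2 + 625*r + x^2*(r + 9) + x*(6*r^2 + 59*r + 45) - 450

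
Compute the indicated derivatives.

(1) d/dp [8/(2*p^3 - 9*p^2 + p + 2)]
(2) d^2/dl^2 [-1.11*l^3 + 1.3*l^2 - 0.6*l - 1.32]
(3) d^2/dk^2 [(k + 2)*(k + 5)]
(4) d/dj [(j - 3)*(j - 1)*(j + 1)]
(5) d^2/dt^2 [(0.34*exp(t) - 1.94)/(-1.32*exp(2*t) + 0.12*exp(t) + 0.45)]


(1) = 8*(-6*p^2 + 18*p - 1)/(2*p^3 - 9*p^2 + p + 2)^2
(2) = 2.6 - 6.66*l
(3) = 2
(4) = 3*j^2 - 6*j - 1
(5) = (-0.592416*exp(4*t) + 13.467168*exp(3*t) - 2.133648*exp(2*t) + 4.655736*exp(t) - 0.17361)*exp(t)/(2.299968*exp(6*t) - 0.627264*exp(5*t) - 2.295216*exp(4*t) + 0.425952*exp(3*t) + 0.78246*exp(2*t) - 0.0729*exp(t) - 0.091125)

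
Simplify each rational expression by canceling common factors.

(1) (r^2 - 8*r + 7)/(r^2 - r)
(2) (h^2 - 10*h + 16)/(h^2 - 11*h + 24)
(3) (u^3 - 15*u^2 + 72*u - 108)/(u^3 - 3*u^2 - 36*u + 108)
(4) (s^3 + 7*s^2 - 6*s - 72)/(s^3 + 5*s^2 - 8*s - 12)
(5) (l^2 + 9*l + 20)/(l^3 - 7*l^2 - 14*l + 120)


(1) = (r - 7)/r
(2) = (h - 2)/(h - 3)
(3) = (u - 6)/(u + 6)
(4) = (s^2 + s - 12)/(s^2 - s - 2)
(5) = (l + 5)/(l^2 - 11*l + 30)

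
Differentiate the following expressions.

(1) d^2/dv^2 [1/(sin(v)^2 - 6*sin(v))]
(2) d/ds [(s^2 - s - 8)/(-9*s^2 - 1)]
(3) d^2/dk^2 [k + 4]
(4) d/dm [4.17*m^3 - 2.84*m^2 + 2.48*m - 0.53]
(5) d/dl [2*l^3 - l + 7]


(1) = 2*(-2*sin(v) + 9 - 15/sin(v) - 18/sin(v)^2 + 36/sin(v)^3)/(sin(v) - 6)^3
(2) = (-9*s^2 - 146*s + 1)/(81*s^4 + 18*s^2 + 1)
(3) = 0
(4) = 12.51*m^2 - 5.68*m + 2.48
(5) = 6*l^2 - 1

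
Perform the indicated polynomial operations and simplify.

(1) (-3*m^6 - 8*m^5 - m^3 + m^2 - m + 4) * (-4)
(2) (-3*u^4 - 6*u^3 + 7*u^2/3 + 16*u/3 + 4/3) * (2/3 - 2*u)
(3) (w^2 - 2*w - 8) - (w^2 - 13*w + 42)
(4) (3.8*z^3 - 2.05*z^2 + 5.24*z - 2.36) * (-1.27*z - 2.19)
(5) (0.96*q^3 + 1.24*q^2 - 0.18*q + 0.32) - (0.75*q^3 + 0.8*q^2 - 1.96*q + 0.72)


(1) = 12*m^6 + 32*m^5 + 4*m^3 - 4*m^2 + 4*m - 16
(2) = 6*u^5 + 10*u^4 - 26*u^3/3 - 82*u^2/9 + 8*u/9 + 8/9
(3) = 11*w - 50
(4) = -4.826*z^4 - 5.7185*z^3 - 2.1653*z^2 - 8.4784*z + 5.1684
(5) = 0.21*q^3 + 0.44*q^2 + 1.78*q - 0.4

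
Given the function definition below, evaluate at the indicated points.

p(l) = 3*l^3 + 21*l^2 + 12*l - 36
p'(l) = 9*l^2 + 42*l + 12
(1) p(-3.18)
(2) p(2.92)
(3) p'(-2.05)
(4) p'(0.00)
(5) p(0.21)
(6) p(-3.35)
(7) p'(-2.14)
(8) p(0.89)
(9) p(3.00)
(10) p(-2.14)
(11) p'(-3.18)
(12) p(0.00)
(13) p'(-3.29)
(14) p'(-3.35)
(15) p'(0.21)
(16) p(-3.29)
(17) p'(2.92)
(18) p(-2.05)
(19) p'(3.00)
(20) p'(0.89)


(1) = 41.73
(2) = 252.79
(3) = -36.28
(4) = 12.00
(5) = -32.53
(6) = 46.69
(7) = -36.66
(8) = -6.57
(9) = 270.00
(10) = 5.09
(11) = -30.55
(12) = -36.00
(13) = -28.76
(14) = -27.70
(15) = 21.22
(16) = 44.99
(17) = 211.38
(18) = 1.81
(19) = 219.00
(20) = 56.51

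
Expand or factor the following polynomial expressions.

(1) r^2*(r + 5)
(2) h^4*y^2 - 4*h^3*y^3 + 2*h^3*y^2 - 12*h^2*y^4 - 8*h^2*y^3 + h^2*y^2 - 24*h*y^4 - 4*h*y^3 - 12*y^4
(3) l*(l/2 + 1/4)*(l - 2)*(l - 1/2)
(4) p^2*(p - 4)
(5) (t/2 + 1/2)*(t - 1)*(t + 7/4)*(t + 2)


(1) = r^3 + 5*r^2
(2) = (h - 6*y)*(h + 2*y)*(h*y + y)^2
(3) = l^4/2 - l^3 - l^2/8 + l/4
(4) = p^3 - 4*p^2
(5) = t^4/2 + 15*t^3/8 + 5*t^2/4 - 15*t/8 - 7/4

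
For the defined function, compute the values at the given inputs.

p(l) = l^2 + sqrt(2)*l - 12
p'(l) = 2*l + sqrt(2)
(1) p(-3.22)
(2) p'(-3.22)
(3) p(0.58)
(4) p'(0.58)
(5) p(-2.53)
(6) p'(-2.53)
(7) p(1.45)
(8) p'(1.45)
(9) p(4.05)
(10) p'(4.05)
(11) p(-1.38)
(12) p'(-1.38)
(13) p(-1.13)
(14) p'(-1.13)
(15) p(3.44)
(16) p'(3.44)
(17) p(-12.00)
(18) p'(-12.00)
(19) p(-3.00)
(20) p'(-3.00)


(1) = -6.19
(2) = -5.03
(3) = -10.84
(4) = 2.57
(5) = -9.18
(6) = -3.65
(7) = -7.85
(8) = 4.31
(9) = 10.13
(10) = 9.51
(11) = -12.05
(12) = -1.35
(13) = -12.32
(14) = -0.85
(15) = 4.70
(16) = 8.29
(17) = 115.03
(18) = -22.59
(19) = -7.24
(20) = -4.59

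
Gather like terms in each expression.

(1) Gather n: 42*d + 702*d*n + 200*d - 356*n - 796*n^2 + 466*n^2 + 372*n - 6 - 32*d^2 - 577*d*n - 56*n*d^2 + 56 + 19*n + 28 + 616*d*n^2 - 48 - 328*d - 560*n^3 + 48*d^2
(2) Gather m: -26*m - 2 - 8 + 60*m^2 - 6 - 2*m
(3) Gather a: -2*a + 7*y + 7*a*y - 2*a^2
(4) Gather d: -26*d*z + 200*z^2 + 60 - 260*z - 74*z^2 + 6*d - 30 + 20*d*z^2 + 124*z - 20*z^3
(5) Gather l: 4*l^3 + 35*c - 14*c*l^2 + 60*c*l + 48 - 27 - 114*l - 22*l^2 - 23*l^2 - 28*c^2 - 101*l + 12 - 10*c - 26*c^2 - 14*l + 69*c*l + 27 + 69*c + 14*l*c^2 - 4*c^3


(1) = 16*d^2 - 86*d - 560*n^3 + n^2*(616*d - 330) + n*(-56*d^2 + 125*d + 35) + 30
(2) = 60*m^2 - 28*m - 16
(3) = -2*a^2 + a*(7*y - 2) + 7*y
(4) = d*(20*z^2 - 26*z + 6) - 20*z^3 + 126*z^2 - 136*z + 30
(5) = -4*c^3 - 54*c^2 + 94*c + 4*l^3 + l^2*(-14*c - 45) + l*(14*c^2 + 129*c - 229) + 60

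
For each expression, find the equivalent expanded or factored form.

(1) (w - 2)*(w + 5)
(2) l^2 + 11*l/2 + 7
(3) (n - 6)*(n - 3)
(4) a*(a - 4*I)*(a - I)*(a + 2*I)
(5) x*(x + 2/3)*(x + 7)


(1) = w^2 + 3*w - 10
(2) = (l + 2)*(l + 7/2)
(3) = n^2 - 9*n + 18
(4) = a^4 - 3*I*a^3 + 6*a^2 - 8*I*a
(5) = x^3 + 23*x^2/3 + 14*x/3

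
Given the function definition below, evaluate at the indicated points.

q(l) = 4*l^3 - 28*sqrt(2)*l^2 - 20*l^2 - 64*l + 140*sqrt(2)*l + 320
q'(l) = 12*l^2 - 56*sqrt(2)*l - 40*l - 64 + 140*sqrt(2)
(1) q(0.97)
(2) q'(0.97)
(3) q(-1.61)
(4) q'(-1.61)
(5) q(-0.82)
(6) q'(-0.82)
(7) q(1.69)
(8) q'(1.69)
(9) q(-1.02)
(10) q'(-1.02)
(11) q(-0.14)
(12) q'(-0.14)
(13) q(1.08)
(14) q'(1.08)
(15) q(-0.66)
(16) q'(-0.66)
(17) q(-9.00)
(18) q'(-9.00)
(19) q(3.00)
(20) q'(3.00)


(1) = 397.55
(2) = 29.66
(3) = -66.90
(4) = 357.00
(5) = 167.85
(6) = 239.80
(7) = 395.53
(8) = -33.18
(9) = 117.08
(10) = 268.05
(11) = 300.06
(12) = 150.91
(13) = 400.23
(14) = 19.26
(15) = 204.46
(16) = 217.89
(17) = -8629.35
(18) = 2178.75
(19) = 293.59
(20) = -115.60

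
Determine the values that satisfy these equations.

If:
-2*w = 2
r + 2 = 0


Then:
r = -2
w = -1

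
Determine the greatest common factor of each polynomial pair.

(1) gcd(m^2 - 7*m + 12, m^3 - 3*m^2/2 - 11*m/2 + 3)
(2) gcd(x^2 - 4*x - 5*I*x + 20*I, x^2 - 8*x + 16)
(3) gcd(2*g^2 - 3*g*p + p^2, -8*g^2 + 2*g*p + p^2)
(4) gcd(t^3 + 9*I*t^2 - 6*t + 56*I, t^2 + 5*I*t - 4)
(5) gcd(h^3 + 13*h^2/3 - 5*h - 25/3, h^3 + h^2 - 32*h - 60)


(1) = gcd((m - 4)*(m - 3), (m - 3)*(m - 1/2)*(m + 2)) = m - 3
(2) = x - 4
(3) = -2*g + p
(4) = t + 4*I
(5) = h + 5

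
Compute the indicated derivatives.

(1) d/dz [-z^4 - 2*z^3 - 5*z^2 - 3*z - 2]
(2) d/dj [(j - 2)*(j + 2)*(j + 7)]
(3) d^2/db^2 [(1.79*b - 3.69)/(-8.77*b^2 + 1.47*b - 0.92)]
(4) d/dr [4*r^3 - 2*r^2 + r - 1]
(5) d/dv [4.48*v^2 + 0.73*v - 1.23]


(1) = -4*z^3 - 6*z^2 - 10*z - 3
(2) = 3*j^2 + 14*j - 4
(3) = (-(1.79*b - 3.69)*(17.54*b - 1.47)*(35.08*b - 2.94) + (94.1898*b - 69.9852)*(8.77*b^2 - 1.47*b + 0.92))/(8.77*b^2 - 1.47*b + 0.92)^3
(4) = 12*r^2 - 4*r + 1
(5) = 8.96*v + 0.73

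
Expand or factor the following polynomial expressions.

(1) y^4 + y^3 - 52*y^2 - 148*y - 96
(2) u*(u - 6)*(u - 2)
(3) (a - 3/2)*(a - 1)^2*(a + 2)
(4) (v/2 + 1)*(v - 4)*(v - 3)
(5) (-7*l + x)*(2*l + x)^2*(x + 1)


(1) = (y - 8)*(y + 1)*(y + 2)*(y + 6)
(2) = u^3 - 8*u^2 + 12*u
(3) = a^4 - 3*a^3/2 - 3*a^2 + 13*a/2 - 3
(4) = v^3/2 - 5*v^2/2 - v + 12
(5) = -28*l^3*x - 28*l^3 - 24*l^2*x^2 - 24*l^2*x - 3*l*x^3 - 3*l*x^2 + x^4 + x^3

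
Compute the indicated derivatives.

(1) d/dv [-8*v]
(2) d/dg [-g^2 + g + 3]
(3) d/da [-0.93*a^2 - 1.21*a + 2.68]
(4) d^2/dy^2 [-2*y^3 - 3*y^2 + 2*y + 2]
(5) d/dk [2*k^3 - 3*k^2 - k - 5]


(1) = -8
(2) = 1 - 2*g
(3) = -1.86*a - 1.21
(4) = -12*y - 6
(5) = 6*k^2 - 6*k - 1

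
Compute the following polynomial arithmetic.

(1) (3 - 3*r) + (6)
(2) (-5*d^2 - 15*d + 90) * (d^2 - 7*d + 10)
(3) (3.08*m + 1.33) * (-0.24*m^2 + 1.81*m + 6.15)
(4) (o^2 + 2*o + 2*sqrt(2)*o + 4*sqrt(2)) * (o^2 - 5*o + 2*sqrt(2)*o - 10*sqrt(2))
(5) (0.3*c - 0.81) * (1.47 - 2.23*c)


(1) = 9 - 3*r
(2) = -5*d^4 + 20*d^3 + 145*d^2 - 780*d + 900
(3) = -0.7392*m^3 + 5.2556*m^2 + 21.3493*m + 8.1795
(4) = o^4 - 3*o^3 + 4*sqrt(2)*o^3 - 12*sqrt(2)*o^2 - 2*o^2 - 40*sqrt(2)*o - 24*o - 80
(5) = -0.669*c^2 + 2.2473*c - 1.1907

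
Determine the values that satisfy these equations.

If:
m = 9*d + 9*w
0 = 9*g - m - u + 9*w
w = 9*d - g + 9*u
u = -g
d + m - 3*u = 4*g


Then:
d = 0
g = 0
m = 0
u = 0
w = 0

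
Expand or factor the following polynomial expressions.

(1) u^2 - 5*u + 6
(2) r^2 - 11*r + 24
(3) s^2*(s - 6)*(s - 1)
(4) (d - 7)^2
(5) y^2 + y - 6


(1) = (u - 3)*(u - 2)
(2) = (r - 8)*(r - 3)
(3) = s^4 - 7*s^3 + 6*s^2
(4) = d^2 - 14*d + 49
(5) = (y - 2)*(y + 3)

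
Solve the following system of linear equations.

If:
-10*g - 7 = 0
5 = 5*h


Then:
g = -7/10
h = 1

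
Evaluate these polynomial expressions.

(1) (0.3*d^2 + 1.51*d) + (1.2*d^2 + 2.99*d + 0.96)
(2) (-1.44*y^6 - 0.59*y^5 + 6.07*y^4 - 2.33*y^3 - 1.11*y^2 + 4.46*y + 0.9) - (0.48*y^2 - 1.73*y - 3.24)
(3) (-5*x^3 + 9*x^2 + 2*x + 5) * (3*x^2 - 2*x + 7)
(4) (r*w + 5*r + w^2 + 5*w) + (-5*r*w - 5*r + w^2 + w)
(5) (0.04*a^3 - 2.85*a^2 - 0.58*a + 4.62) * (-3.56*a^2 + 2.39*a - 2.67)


(1) = 1.5*d^2 + 4.5*d + 0.96
(2) = -1.44*y^6 - 0.59*y^5 + 6.07*y^4 - 2.33*y^3 - 1.59*y^2 + 6.19*y + 4.14
(3) = -15*x^5 + 37*x^4 - 47*x^3 + 74*x^2 + 4*x + 35
(4) = -4*r*w + 2*w^2 + 6*w
(5) = -0.1424*a^5 + 10.2416*a^4 - 4.8535*a^3 - 10.2239*a^2 + 12.5904*a - 12.3354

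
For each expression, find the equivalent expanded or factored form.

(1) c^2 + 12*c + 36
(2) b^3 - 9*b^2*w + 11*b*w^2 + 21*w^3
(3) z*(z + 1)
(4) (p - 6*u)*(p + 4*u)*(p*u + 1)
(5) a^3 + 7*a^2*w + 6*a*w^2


(1) = (c + 6)^2
(2) = (b - 7*w)*(b - 3*w)*(b + w)
(3) = z^2 + z
(4) = p^3*u - 2*p^2*u^2 + p^2 - 24*p*u^3 - 2*p*u - 24*u^2
(5) = a*(a + w)*(a + 6*w)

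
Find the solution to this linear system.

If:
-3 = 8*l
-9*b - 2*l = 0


Then:
b = 1/12
l = -3/8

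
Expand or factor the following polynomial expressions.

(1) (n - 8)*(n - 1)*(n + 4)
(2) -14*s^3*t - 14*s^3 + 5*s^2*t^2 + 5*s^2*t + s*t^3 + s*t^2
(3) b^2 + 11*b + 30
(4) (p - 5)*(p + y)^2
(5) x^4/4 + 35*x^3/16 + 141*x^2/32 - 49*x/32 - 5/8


(1) = n^3 - 5*n^2 - 28*n + 32
(2) = (-2*s + t)*(7*s + t)*(s*t + s)
(3) = (b + 5)*(b + 6)
(4) = p^3 + 2*p^2*y - 5*p^2 + p*y^2 - 10*p*y - 5*y^2
(5) = (x/4 + 1)*(x - 1/2)*(x + 1/4)*(x + 5)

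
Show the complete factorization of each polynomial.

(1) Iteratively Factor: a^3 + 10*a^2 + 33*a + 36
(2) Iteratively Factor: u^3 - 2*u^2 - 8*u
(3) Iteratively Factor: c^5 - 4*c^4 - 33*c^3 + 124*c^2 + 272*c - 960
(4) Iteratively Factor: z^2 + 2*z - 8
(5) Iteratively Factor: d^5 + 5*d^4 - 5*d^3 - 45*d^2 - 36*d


(1) = (a + 3)*(a^2 + 7*a + 12) = (a + 3)^2*(a + 4)
(2) = (u - 4)*(u^2 + 2*u) = u*(u - 4)*(u + 2)
(3) = (c - 4)*(c^4 - 33*c^2 - 8*c + 240) = (c - 5)*(c - 4)*(c^3 + 5*c^2 - 8*c - 48) = (c - 5)*(c - 4)*(c - 3)*(c^2 + 8*c + 16) = (c - 5)*(c - 4)*(c - 3)*(c + 4)*(c + 4)
(4) = (z - 2)*(z + 4)
(5) = (d + 3)*(d^4 + 2*d^3 - 11*d^2 - 12*d) = (d + 3)*(d + 4)*(d^3 - 2*d^2 - 3*d) = d*(d + 3)*(d + 4)*(d^2 - 2*d - 3) = d*(d - 3)*(d + 3)*(d + 4)*(d + 1)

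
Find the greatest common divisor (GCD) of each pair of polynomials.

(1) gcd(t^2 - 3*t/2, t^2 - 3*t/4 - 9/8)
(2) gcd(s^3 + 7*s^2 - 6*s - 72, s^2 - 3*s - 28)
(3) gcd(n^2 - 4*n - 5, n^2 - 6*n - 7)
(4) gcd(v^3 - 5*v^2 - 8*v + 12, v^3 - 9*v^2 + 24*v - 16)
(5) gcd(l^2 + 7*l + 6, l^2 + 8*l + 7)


(1) = gcd(t*(t - 3/2), (t - 3/2)*(t + 3/4)) = t - 3/2
(2) = s + 4
(3) = gcd((n - 5)*(n + 1), (n - 7)*(n + 1)) = n + 1
(4) = v - 1
(5) = l + 1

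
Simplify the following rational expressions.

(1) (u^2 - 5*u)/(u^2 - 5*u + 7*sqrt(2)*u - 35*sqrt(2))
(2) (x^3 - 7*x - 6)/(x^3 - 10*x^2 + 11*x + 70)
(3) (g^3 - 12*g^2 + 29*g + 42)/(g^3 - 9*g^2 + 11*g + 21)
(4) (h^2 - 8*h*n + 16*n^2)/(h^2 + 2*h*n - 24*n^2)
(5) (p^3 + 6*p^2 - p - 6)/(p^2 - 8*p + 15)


(1) = u/(u + 7*sqrt(2))
(2) = (x^2 - 2*x - 3)/(x^2 - 12*x + 35)
(3) = (g - 6)/(g - 3)
(4) = (h - 4*n)/(h + 6*n)
(5) = (p^3 + 6*p^2 - p - 6)/(p^2 - 8*p + 15)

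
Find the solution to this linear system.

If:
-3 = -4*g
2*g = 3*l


Then:
g = 3/4
l = 1/2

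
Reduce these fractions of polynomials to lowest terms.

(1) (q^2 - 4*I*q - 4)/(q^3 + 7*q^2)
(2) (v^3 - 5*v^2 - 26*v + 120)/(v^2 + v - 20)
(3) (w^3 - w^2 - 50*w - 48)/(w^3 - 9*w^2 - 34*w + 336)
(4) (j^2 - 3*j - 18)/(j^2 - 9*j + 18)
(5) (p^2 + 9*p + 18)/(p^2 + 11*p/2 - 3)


(1) = (q^2 - 4*I*q - 4)/(q^3 + 7*q^2)
(2) = v - 6
(3) = (w + 1)/(w - 7)
(4) = (j + 3)/(j - 3)
(5) = (2*p + 6)/(2*p - 1)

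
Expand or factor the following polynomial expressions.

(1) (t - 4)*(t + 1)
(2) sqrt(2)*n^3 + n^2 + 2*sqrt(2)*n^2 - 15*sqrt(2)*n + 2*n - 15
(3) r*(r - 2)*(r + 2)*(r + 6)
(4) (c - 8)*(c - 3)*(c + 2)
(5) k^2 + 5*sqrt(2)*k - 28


(1) = t^2 - 3*t - 4
(2) = (n - 3)*(n + 5)*(sqrt(2)*n + 1)
(3) = r^4 + 6*r^3 - 4*r^2 - 24*r
(4) = c^3 - 9*c^2 + 2*c + 48
(5) = (k - 2*sqrt(2))*(k + 7*sqrt(2))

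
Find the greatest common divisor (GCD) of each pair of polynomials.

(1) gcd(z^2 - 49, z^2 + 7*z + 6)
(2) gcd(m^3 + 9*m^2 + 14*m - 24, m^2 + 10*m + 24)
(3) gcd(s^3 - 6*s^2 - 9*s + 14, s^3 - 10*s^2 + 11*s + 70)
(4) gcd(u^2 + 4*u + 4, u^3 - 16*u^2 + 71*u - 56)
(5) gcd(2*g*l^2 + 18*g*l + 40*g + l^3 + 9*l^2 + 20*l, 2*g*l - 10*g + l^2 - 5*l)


(1) = gcd((z - 7)*(z + 7), (z + 1)*(z + 6)) = 1
(2) = m^2 + 10*m + 24
(3) = gcd((s - 7)*(s - 1)*(s + 2), (s - 7)*(s - 5)*(s + 2)) = s^2 - 5*s - 14
(4) = gcd((u + 2)^2, (u - 8)*(u - 7)*(u - 1)) = 1
(5) = 2*g + l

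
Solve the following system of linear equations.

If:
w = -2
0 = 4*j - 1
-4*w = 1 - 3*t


Then:
j = 1/4
t = -7/3
w = -2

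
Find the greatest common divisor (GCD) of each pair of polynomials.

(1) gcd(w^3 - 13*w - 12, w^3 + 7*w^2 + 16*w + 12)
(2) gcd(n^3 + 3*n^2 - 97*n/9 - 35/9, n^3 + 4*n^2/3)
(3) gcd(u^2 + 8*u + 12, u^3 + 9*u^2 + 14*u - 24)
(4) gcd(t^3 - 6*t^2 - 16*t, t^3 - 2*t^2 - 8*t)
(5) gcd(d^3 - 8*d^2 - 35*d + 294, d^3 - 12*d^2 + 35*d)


(1) = w + 3
(2) = gcd((n - 7/3)*(n + 1/3)*(n + 5), n^2*(n + 4/3)) = 1
(3) = gcd((u + 2)*(u + 6), (u - 1)*(u + 4)*(u + 6)) = u + 6
(4) = t^2 + 2*t
(5) = gcd((d - 7)^2*(d + 6), d*(d - 7)*(d - 5)) = d - 7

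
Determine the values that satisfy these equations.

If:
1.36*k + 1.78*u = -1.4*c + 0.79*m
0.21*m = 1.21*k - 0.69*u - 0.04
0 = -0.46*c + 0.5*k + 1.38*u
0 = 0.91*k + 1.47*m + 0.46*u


Then:
c = -0.01
k = 0.02
m = -0.01
u = -0.01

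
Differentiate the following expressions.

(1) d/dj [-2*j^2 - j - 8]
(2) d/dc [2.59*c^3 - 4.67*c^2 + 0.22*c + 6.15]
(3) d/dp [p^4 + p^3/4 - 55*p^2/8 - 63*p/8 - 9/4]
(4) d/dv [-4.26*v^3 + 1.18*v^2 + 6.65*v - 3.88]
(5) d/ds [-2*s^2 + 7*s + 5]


(1) = -4*j - 1
(2) = 7.77*c^2 - 9.34*c + 0.22
(3) = 4*p^3 + 3*p^2/4 - 55*p/4 - 63/8
(4) = -12.78*v^2 + 2.36*v + 6.65
(5) = 7 - 4*s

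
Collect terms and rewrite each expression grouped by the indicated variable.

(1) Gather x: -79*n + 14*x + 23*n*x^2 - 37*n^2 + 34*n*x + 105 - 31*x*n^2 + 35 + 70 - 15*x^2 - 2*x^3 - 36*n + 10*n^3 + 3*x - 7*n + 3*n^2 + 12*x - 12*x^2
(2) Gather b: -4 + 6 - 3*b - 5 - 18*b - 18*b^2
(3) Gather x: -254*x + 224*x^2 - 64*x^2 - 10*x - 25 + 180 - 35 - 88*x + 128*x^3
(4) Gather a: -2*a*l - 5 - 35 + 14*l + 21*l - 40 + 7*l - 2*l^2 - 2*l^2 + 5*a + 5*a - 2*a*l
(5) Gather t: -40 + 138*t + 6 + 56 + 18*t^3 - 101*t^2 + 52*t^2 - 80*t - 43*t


(1) = 10*n^3 - 34*n^2 - 122*n - 2*x^3 + x^2*(23*n - 27) + x*(-31*n^2 + 34*n + 29) + 210
(2) = -18*b^2 - 21*b - 3
(3) = 128*x^3 + 160*x^2 - 352*x + 120
(4) = a*(10 - 4*l) - 4*l^2 + 42*l - 80
(5) = 18*t^3 - 49*t^2 + 15*t + 22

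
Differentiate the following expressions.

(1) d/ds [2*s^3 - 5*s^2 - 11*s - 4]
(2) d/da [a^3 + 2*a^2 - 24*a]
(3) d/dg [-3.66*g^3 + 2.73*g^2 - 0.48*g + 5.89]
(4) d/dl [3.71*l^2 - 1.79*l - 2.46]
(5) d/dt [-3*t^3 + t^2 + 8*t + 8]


(1) = 6*s^2 - 10*s - 11
(2) = 3*a^2 + 4*a - 24
(3) = -10.98*g^2 + 5.46*g - 0.48
(4) = 7.42*l - 1.79
(5) = -9*t^2 + 2*t + 8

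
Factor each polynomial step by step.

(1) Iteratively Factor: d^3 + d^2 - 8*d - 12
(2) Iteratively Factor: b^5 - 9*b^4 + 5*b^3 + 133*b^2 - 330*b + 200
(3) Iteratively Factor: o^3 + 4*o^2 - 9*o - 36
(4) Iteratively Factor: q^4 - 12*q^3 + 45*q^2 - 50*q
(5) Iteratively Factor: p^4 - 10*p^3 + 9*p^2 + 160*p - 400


(1) = (d - 3)*(d^2 + 4*d + 4) = (d - 3)*(d + 2)*(d + 2)
(2) = (b - 5)*(b^4 - 4*b^3 - 15*b^2 + 58*b - 40) = (b - 5)^2*(b^3 + b^2 - 10*b + 8) = (b - 5)^2*(b - 2)*(b^2 + 3*b - 4) = (b - 5)^2*(b - 2)*(b + 4)*(b - 1)
(3) = (o - 3)*(o^2 + 7*o + 12) = (o - 3)*(o + 3)*(o + 4)
(4) = (q - 5)*(q^3 - 7*q^2 + 10*q) = (q - 5)^2*(q^2 - 2*q) = q*(q - 5)^2*(q - 2)
(5) = (p - 5)*(p^3 - 5*p^2 - 16*p + 80) = (p - 5)*(p + 4)*(p^2 - 9*p + 20) = (p - 5)^2*(p + 4)*(p - 4)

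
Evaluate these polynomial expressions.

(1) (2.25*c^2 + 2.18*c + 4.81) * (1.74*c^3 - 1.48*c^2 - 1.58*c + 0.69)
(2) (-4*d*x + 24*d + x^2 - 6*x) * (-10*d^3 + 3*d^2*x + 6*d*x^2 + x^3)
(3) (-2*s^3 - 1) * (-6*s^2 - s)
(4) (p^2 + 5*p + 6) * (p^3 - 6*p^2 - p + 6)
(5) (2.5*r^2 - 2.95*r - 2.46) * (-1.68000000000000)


(1) = 3.915*c^5 + 0.4632*c^4 + 1.588*c^3 - 9.0107*c^2 - 6.0956*c + 3.3189
(2) = 40*d^4*x - 240*d^4 - 22*d^3*x^2 + 132*d^3*x - 21*d^2*x^3 + 126*d^2*x^2 + 2*d*x^4 - 12*d*x^3 + x^5 - 6*x^4
(3) = 12*s^5 + 2*s^4 + 6*s^2 + s
(4) = p^5 - p^4 - 25*p^3 - 35*p^2 + 24*p + 36
(5) = -4.2*r^2 + 4.956*r + 4.1328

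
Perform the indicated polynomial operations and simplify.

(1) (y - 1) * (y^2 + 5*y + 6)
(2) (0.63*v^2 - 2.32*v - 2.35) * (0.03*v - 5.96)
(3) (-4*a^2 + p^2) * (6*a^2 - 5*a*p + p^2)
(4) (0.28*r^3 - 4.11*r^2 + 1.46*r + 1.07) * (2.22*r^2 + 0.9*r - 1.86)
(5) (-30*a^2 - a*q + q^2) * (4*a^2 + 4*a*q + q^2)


(1) = y^3 + 4*y^2 + y - 6
(2) = 0.0189*v^3 - 3.8244*v^2 + 13.7567*v + 14.006
(3) = -24*a^4 + 20*a^3*p + 2*a^2*p^2 - 5*a*p^3 + p^4
(4) = 0.6216*r^5 - 8.8722*r^4 - 0.9786*r^3 + 11.334*r^2 - 1.7526*r - 1.9902
(5) = -120*a^4 - 124*a^3*q - 30*a^2*q^2 + 3*a*q^3 + q^4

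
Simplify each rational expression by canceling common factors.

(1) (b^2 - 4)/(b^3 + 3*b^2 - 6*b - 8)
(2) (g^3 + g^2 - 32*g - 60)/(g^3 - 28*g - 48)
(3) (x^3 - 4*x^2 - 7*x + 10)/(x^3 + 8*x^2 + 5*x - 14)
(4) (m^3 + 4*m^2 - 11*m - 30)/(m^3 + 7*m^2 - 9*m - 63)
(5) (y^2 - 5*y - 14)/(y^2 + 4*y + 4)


(1) = (b + 2)/(b^2 + 5*b + 4)
(2) = (g + 5)/(g + 4)
(3) = (x - 5)/(x + 7)
(4) = (m^2 + 7*m + 10)/(m^2 + 10*m + 21)
(5) = (y - 7)/(y + 2)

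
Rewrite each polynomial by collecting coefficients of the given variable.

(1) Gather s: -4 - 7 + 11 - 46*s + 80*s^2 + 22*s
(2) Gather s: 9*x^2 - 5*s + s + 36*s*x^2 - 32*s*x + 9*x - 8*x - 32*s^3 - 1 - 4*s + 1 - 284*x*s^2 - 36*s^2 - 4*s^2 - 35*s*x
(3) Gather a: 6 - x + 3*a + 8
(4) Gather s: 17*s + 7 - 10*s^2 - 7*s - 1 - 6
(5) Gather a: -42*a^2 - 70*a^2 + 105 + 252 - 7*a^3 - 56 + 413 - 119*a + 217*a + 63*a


(1) = 80*s^2 - 24*s
(2) = -32*s^3 + s^2*(-284*x - 40) + s*(36*x^2 - 67*x - 8) + 9*x^2 + x
(3) = 3*a - x + 14
(4) = -10*s^2 + 10*s
(5) = -7*a^3 - 112*a^2 + 161*a + 714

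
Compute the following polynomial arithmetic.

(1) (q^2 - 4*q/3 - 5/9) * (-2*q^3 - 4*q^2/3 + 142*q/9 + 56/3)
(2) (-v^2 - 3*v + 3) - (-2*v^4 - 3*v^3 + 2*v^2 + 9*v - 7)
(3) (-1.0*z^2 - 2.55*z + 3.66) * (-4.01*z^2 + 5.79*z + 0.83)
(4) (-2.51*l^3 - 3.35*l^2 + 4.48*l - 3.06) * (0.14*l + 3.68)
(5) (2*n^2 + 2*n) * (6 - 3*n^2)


(1) = -2*q^5 + 4*q^4/3 + 56*q^3/3 - 44*q^2/27 - 2726*q/81 - 280/27
(2) = 2*v^4 + 3*v^3 - 3*v^2 - 12*v + 10
(3) = 4.01*z^4 + 4.4355*z^3 - 30.2711*z^2 + 19.0749*z + 3.0378
(4) = -0.3514*l^4 - 9.7058*l^3 - 11.7008*l^2 + 16.058*l - 11.2608
(5) = -6*n^4 - 6*n^3 + 12*n^2 + 12*n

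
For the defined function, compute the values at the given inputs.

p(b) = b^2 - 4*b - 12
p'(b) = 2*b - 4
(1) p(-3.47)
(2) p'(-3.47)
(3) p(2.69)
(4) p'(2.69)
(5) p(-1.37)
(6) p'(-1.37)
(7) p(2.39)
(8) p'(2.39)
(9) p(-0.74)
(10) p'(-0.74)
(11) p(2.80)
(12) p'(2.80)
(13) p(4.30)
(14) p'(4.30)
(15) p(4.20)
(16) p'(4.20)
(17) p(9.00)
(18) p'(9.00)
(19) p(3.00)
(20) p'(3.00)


(1) = 13.92
(2) = -10.94
(3) = -15.52
(4) = 1.38
(5) = -4.64
(6) = -6.74
(7) = -15.85
(8) = 0.78
(9) = -8.49
(10) = -5.48
(11) = -15.36
(12) = 1.60
(13) = -10.71
(14) = 4.60
(15) = -11.16
(16) = 4.40
(17) = 33.00
(18) = 14.00
(19) = -15.00
(20) = 2.00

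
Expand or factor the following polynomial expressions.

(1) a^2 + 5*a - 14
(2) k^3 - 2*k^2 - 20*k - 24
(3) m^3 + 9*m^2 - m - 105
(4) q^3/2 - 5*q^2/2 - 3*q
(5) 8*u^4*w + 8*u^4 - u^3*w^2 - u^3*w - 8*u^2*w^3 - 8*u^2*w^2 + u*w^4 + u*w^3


(1) = (a - 2)*(a + 7)
(2) = (k - 6)*(k + 2)^2
(3) = (m - 3)*(m + 5)*(m + 7)
(4) = q*(q/2 + 1/2)*(q - 6)
(5) = (-8*u + w)*(-u + w)*(u + w)*(u*w + u)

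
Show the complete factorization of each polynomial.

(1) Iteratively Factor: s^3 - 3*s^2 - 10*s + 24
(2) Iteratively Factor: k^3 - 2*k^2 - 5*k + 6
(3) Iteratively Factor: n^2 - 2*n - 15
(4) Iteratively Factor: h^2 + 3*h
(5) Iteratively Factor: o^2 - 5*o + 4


(1) = (s + 3)*(s^2 - 6*s + 8) = (s - 4)*(s + 3)*(s - 2)
(2) = (k + 2)*(k^2 - 4*k + 3) = (k - 1)*(k + 2)*(k - 3)
(3) = (n - 5)*(n + 3)
(4) = (h)*(h + 3)
(5) = (o - 1)*(o - 4)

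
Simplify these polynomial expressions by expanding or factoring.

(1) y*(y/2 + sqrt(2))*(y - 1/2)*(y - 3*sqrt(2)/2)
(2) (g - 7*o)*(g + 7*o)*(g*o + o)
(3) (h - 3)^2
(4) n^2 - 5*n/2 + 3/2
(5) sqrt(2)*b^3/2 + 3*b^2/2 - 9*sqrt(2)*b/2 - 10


(1) = y^4/2 - y^3/4 + sqrt(2)*y^3/4 - 3*y^2 - sqrt(2)*y^2/8 + 3*y/2
(2) = g^3*o + g^2*o - 49*g*o^3 - 49*o^3
(3) = h^2 - 6*h + 9
(4) = (n - 3/2)*(n - 1)
(5) = (b - 2*sqrt(2))*(b + 5*sqrt(2)/2)*(sqrt(2)*b/2 + 1)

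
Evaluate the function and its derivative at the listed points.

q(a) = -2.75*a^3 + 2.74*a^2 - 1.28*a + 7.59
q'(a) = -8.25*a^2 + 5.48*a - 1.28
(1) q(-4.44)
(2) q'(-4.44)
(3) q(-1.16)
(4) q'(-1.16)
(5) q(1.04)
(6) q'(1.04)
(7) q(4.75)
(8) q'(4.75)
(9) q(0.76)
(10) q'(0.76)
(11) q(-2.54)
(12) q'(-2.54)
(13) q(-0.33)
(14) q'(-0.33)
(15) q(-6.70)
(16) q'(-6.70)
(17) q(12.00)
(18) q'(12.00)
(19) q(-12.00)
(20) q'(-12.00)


(1) = 307.99
(2) = -188.25
(3) = 17.05
(4) = -18.74
(5) = 6.13
(6) = -4.50
(7) = -231.39
(8) = -161.39
(9) = 6.99
(10) = -1.88
(11) = 73.58
(12) = -68.42
(13) = 8.41
(14) = -3.99
(15) = 966.26
(16) = -408.34
(17) = -4365.21
(18) = -1123.52
(19) = 5169.51
(20) = -1255.04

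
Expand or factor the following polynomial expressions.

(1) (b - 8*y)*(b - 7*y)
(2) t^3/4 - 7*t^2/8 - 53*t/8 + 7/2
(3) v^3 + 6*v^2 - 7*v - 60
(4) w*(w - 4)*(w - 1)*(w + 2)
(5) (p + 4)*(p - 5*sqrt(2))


(1) = b^2 - 15*b*y + 56*y^2
(2) = (t/4 + 1)*(t - 7)*(t - 1/2)
(3) = (v - 3)*(v + 4)*(v + 5)
(4) = w^4 - 3*w^3 - 6*w^2 + 8*w
(5) = p^2 - 5*sqrt(2)*p + 4*p - 20*sqrt(2)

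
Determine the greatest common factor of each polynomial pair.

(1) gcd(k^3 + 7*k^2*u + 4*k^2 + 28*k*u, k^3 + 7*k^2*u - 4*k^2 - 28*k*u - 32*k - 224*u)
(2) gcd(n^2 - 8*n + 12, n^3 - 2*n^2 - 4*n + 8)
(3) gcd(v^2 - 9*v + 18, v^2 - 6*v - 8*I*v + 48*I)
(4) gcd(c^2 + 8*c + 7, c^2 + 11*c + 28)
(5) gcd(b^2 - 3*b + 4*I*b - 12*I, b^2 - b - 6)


(1) = k^2 + 7*k*u + 4*k + 28*u
(2) = gcd((n - 6)*(n - 2), (n - 2)^2*(n + 2)) = n - 2
(3) = v - 6
(4) = c + 7
(5) = gcd((b - 3)*(b + 4*I), (b - 3)*(b + 2)) = b - 3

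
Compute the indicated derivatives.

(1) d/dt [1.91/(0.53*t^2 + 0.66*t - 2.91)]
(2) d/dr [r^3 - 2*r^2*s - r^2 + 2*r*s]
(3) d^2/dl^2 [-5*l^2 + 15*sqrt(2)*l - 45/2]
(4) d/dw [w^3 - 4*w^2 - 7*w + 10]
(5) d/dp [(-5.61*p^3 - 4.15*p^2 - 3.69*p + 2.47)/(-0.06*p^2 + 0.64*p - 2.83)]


(1) = (-2.0246*t - 1.2606)/(0.53*t^2 + 0.66*t - 2.91)^2
(2) = 3*r^2 - 4*r*s - 2*r + 2*s
(3) = -10
(4) = 3*w^2 - 8*w - 7
(5) = (0.3366*p^4 - 7.1808*p^3 + 44.7515*p^2 + 23.7854*p + 8.8619)/(0.0036*p^4 - 0.0768*p^3 + 0.7492*p^2 - 3.6224*p + 8.0089)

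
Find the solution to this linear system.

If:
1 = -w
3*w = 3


Then:
No Solution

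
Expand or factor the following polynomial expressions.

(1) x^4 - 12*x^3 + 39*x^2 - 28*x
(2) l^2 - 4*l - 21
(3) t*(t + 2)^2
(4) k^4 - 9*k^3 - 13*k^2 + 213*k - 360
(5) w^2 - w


(1) = x*(x - 7)*(x - 4)*(x - 1)
(2) = (l - 7)*(l + 3)
(3) = t^3 + 4*t^2 + 4*t
(4) = (k - 8)*(k - 3)^2*(k + 5)
(5) = w*(w - 1)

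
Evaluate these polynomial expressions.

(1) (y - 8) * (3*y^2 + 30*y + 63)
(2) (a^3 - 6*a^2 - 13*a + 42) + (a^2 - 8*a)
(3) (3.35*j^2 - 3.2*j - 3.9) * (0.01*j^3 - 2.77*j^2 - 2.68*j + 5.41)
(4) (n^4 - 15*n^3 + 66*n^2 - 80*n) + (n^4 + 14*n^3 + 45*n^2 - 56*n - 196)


(1) = 3*y^3 + 6*y^2 - 177*y - 504
(2) = a^3 - 5*a^2 - 21*a + 42
(3) = 0.0335*j^5 - 9.3115*j^4 - 0.153*j^3 + 37.5025*j^2 - 6.86*j - 21.099
(4) = 2*n^4 - n^3 + 111*n^2 - 136*n - 196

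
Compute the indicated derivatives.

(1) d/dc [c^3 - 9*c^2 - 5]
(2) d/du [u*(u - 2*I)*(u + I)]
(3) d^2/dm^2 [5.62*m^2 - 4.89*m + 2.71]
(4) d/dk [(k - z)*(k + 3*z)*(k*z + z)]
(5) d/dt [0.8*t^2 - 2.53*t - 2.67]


(1) = 3*c*(c - 6)
(2) = 3*u^2 - 2*I*u + 2
(3) = 11.2400000000000
(4) = z*(3*k^2 + 4*k*z + 2*k - 3*z^2 + 2*z)
(5) = 1.6*t - 2.53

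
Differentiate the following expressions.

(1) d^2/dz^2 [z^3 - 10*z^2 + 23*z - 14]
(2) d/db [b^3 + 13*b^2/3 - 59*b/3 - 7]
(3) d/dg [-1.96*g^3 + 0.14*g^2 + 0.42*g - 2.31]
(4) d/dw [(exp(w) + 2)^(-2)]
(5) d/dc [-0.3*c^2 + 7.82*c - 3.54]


(1) = 6*z - 20
(2) = 3*b^2 + 26*b/3 - 59/3
(3) = -5.88*g^2 + 0.28*g + 0.42
(4) = -2*exp(w)/(exp(w) + 2)^3
(5) = 7.82 - 0.6*c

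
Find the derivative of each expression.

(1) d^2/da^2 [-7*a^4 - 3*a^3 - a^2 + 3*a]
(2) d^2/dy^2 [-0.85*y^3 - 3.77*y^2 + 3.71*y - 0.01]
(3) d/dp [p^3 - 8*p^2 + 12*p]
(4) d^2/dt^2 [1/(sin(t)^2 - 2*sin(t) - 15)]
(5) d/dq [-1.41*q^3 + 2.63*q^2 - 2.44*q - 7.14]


(1) = -84*a^2 - 18*a - 2
(2) = -5.1*y - 7.54
(3) = 3*p^2 - 16*p + 12
(4) = 2*(-2*sin(t)^4 + 3*sin(t)^3 - 29*sin(t)^2 + 9*sin(t) + 19)/((sin(t) - 5)^3*(sin(t) + 3)^3)
(5) = -4.23*q^2 + 5.26*q - 2.44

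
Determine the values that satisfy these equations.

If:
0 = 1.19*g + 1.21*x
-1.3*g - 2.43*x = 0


Then:
g = 0.00
x = 0.00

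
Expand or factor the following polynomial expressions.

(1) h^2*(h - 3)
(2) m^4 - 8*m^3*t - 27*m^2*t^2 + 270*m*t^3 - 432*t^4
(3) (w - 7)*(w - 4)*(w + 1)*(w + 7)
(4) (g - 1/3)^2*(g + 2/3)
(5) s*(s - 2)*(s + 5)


(1) = h^3 - 3*h^2
(2) = (m - 8*t)*(m - 3*t)^2*(m + 6*t)
(3) = w^4 - 3*w^3 - 53*w^2 + 147*w + 196
(4) = g^3 - g/3 + 2/27
(5) = s^3 + 3*s^2 - 10*s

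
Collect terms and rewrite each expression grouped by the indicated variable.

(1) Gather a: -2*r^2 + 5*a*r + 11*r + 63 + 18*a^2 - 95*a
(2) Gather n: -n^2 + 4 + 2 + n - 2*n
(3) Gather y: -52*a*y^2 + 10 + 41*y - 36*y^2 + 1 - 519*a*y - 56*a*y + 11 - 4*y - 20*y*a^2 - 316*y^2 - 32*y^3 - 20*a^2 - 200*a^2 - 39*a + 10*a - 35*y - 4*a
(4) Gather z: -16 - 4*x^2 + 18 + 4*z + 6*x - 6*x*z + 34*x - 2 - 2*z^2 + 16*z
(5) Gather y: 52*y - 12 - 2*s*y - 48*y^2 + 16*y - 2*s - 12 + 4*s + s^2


(1) = 18*a^2 + a*(5*r - 95) - 2*r^2 + 11*r + 63
(2) = -n^2 - n + 6
(3) = -220*a^2 - 33*a - 32*y^3 + y^2*(-52*a - 352) + y*(-20*a^2 - 575*a + 2) + 22
(4) = -4*x^2 + 40*x - 2*z^2 + z*(20 - 6*x)
(5) = s^2 + 2*s - 48*y^2 + y*(68 - 2*s) - 24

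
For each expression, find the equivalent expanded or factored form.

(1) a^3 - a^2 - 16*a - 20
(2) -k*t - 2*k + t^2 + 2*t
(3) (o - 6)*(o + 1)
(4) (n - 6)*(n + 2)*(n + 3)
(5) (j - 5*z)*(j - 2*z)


(1) = (a - 5)*(a + 2)^2
(2) = (-k + t)*(t + 2)
(3) = o^2 - 5*o - 6
(4) = n^3 - n^2 - 24*n - 36
(5) = j^2 - 7*j*z + 10*z^2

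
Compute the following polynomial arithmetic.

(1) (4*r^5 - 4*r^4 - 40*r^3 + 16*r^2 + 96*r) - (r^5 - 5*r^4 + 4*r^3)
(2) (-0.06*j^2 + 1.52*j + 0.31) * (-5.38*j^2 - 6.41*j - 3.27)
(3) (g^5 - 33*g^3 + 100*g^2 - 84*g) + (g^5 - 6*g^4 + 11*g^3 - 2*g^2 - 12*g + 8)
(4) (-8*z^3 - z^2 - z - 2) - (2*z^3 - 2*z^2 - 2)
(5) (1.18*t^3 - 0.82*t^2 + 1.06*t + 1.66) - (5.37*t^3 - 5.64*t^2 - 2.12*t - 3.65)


(1) = 3*r^5 + r^4 - 44*r^3 + 16*r^2 + 96*r
(2) = 0.3228*j^4 - 7.793*j^3 - 11.2148*j^2 - 6.9575*j - 1.0137
(3) = 2*g^5 - 6*g^4 - 22*g^3 + 98*g^2 - 96*g + 8
(4) = -10*z^3 + z^2 - z
(5) = -4.19*t^3 + 4.82*t^2 + 3.18*t + 5.31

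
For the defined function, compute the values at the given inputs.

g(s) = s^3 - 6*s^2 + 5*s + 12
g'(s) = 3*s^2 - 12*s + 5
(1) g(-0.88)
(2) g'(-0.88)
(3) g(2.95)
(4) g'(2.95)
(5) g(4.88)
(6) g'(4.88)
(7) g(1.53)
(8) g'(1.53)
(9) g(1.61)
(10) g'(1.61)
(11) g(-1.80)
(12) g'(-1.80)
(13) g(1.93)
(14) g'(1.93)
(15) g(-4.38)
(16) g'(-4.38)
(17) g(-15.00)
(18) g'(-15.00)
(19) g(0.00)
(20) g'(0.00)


(1) = 2.27
(2) = 17.88
(3) = 0.21
(4) = -4.29
(5) = 9.73
(6) = 17.88
(7) = 9.19
(8) = -6.34
(9) = 8.67
(10) = -6.54
(11) = -22.27
(12) = 36.32
(13) = 6.49
(14) = -6.99
(15) = -209.03
(16) = 115.11
(17) = -4788.00
(18) = 860.00
(19) = 12.00
(20) = 5.00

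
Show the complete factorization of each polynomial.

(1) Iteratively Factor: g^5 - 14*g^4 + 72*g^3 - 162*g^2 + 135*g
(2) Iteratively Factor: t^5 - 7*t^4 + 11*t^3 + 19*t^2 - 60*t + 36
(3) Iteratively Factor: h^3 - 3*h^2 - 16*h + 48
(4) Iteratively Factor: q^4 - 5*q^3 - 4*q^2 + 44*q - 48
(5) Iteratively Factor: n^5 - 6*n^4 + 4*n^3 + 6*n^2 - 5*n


(1) = (g - 3)*(g^4 - 11*g^3 + 39*g^2 - 45*g) = (g - 3)^2*(g^3 - 8*g^2 + 15*g) = (g - 5)*(g - 3)^2*(g^2 - 3*g) = g*(g - 5)*(g - 3)^2*(g - 3)
(2) = (t - 1)*(t^4 - 6*t^3 + 5*t^2 + 24*t - 36) = (t - 2)*(t - 1)*(t^3 - 4*t^2 - 3*t + 18) = (t - 3)*(t - 2)*(t - 1)*(t^2 - t - 6) = (t - 3)*(t - 2)*(t - 1)*(t + 2)*(t - 3)
(3) = (h - 4)*(h^2 + h - 12) = (h - 4)*(h - 3)*(h + 4)
(4) = (q - 2)*(q^3 - 3*q^2 - 10*q + 24) = (q - 2)*(q + 3)*(q^2 - 6*q + 8) = (q - 4)*(q - 2)*(q + 3)*(q - 2)
(5) = (n + 1)*(n^4 - 7*n^3 + 11*n^2 - 5*n) = (n - 5)*(n + 1)*(n^3 - 2*n^2 + n) = n*(n - 5)*(n + 1)*(n^2 - 2*n + 1) = n*(n - 5)*(n - 1)*(n + 1)*(n - 1)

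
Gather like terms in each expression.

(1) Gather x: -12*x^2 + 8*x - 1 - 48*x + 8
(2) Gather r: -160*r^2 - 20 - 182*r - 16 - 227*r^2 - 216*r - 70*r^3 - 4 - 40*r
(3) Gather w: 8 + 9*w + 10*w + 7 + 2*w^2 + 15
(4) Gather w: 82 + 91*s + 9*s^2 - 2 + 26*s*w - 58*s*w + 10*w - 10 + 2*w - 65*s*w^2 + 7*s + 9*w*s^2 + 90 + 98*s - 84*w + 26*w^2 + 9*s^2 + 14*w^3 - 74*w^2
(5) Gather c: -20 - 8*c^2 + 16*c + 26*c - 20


(1) = -12*x^2 - 40*x + 7
(2) = -70*r^3 - 387*r^2 - 438*r - 40
(3) = 2*w^2 + 19*w + 30
(4) = 18*s^2 + 196*s + 14*w^3 + w^2*(-65*s - 48) + w*(9*s^2 - 32*s - 72) + 160
(5) = -8*c^2 + 42*c - 40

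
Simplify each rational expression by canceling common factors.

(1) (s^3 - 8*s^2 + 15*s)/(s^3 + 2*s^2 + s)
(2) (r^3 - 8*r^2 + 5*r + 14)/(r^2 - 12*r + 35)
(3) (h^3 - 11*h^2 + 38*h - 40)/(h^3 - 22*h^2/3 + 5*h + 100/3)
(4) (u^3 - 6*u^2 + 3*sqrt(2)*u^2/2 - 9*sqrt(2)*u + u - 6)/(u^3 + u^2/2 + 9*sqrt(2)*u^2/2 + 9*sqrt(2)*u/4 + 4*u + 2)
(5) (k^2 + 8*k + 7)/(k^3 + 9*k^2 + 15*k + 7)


(1) = (s^2 - 8*s + 15)/(s^2 + 2*s + 1)
(2) = (r^2 - r - 2)/(r - 5)
(3) = (3*h - 6)/(3*h + 5)
(4) = (8*u^2 + u*(-48 + 8*sqrt(2)) - 48*sqrt(2))/(8*u^2 + u*(4 + 32*sqrt(2)) + 16*sqrt(2))
(5) = 1/(k + 1)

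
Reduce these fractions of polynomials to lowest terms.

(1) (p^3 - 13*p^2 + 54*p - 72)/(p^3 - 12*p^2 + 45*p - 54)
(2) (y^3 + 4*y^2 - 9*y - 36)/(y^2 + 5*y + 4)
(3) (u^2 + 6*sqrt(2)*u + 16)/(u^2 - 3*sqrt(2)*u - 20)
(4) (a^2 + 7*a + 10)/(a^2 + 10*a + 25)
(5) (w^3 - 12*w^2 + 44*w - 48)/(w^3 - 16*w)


(1) = (p - 4)/(p - 3)
(2) = (y^2 - 9)/(y + 1)
(3) = (u + 4*sqrt(2))/(u - 5*sqrt(2))
(4) = (a + 2)/(a + 5)
(5) = (w^2 - 8*w + 12)/(w^2 + 4*w)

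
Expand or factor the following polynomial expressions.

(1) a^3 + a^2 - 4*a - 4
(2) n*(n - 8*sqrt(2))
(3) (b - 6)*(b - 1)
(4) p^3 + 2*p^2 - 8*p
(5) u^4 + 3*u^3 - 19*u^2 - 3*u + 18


(1) = (a - 2)*(a + 1)*(a + 2)
(2) = n^2 - 8*sqrt(2)*n
(3) = b^2 - 7*b + 6
(4) = p*(p - 2)*(p + 4)
(5) = (u - 3)*(u - 1)*(u + 1)*(u + 6)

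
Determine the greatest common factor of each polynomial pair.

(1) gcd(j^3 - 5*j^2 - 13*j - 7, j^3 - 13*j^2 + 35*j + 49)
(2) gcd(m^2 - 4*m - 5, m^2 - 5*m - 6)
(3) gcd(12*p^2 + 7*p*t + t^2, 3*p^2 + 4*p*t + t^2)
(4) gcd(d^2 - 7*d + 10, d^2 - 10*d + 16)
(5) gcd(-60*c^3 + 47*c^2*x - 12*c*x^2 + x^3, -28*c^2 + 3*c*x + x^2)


(1) = gcd((j - 7)*(j + 1)^2, (j - 7)^2*(j + 1)) = j^2 - 6*j - 7
(2) = m + 1
(3) = 3*p + t
(4) = gcd((d - 5)*(d - 2), (d - 8)*(d - 2)) = d - 2
(5) = gcd((-5*c + x)*(-4*c + x)*(-3*c + x), (-4*c + x)*(7*c + x)) = -4*c + x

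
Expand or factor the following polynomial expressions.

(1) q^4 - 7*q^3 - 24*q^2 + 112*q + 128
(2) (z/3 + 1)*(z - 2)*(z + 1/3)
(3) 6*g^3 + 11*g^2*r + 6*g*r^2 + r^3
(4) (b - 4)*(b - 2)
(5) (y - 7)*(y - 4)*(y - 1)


(1) = (q - 8)*(q - 4)*(q + 1)*(q + 4)
(2) = z^3/3 + 4*z^2/9 - 17*z/9 - 2/3
(3) = (g + r)*(2*g + r)*(3*g + r)
(4) = b^2 - 6*b + 8
(5) = y^3 - 12*y^2 + 39*y - 28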